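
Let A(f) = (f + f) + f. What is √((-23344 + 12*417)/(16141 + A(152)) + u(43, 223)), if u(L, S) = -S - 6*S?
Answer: I*√8781593621/2371 ≈ 39.523*I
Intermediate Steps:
u(L, S) = -7*S
A(f) = 3*f (A(f) = 2*f + f = 3*f)
√((-23344 + 12*417)/(16141 + A(152)) + u(43, 223)) = √((-23344 + 12*417)/(16141 + 3*152) - 7*223) = √((-23344 + 5004)/(16141 + 456) - 1561) = √(-18340/16597 - 1561) = √(-18340*1/16597 - 1561) = √(-2620/2371 - 1561) = √(-3703751/2371) = I*√8781593621/2371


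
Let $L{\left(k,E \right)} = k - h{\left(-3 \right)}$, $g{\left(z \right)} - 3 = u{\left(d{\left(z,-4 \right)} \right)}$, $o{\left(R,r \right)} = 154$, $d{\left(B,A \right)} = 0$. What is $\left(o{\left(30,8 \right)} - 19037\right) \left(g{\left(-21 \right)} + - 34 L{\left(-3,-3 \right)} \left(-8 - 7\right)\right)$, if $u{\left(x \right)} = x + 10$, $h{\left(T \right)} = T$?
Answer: $-245479$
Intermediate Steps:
$u{\left(x \right)} = 10 + x$
$g{\left(z \right)} = 13$ ($g{\left(z \right)} = 3 + \left(10 + 0\right) = 3 + 10 = 13$)
$L{\left(k,E \right)} = 3 + k$ ($L{\left(k,E \right)} = k - -3 = k + 3 = 3 + k$)
$\left(o{\left(30,8 \right)} - 19037\right) \left(g{\left(-21 \right)} + - 34 L{\left(-3,-3 \right)} \left(-8 - 7\right)\right) = \left(154 - 19037\right) \left(13 + - 34 \left(3 - 3\right) \left(-8 - 7\right)\right) = - 18883 \left(13 + \left(-34\right) 0 \left(-15\right)\right) = - 18883 \left(13 + 0 \left(-15\right)\right) = - 18883 \left(13 + 0\right) = \left(-18883\right) 13 = -245479$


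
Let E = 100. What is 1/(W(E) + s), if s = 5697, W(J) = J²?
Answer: 1/15697 ≈ 6.3706e-5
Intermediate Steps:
1/(W(E) + s) = 1/(100² + 5697) = 1/(10000 + 5697) = 1/15697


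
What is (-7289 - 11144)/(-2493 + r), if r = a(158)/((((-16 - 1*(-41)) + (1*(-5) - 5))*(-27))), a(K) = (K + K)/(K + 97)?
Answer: 1903668075/257464891 ≈ 7.3939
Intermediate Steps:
a(K) = 2*K/(97 + K) (a(K) = (2*K)/(97 + K) = 2*K/(97 + K))
r = -316/103275 (r = (2*158/(97 + 158))/((((-16 - 1*(-41)) + (1*(-5) - 5))*(-27))) = (2*158/255)/((((-16 + 41) + (-5 - 5))*(-27))) = (2*158*(1/255))/(((25 - 10)*(-27))) = 316/(255*((15*(-27)))) = (316/255)/(-405) = (316/255)*(-1/405) = -316/103275 ≈ -0.0030598)
(-7289 - 11144)/(-2493 + r) = (-7289 - 11144)/(-2493 - 316/103275) = -18433/(-257464891/103275) = -18433*(-103275/257464891) = 1903668075/257464891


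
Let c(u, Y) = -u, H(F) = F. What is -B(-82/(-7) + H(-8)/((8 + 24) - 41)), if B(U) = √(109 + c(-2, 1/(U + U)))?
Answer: -√111 ≈ -10.536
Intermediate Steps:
B(U) = √111 (B(U) = √(109 - 1*(-2)) = √(109 + 2) = √111)
-B(-82/(-7) + H(-8)/((8 + 24) - 41)) = -√111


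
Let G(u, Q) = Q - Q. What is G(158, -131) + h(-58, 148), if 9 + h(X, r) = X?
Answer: -67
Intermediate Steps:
h(X, r) = -9 + X
G(u, Q) = 0
G(158, -131) + h(-58, 148) = 0 + (-9 - 58) = 0 - 67 = -67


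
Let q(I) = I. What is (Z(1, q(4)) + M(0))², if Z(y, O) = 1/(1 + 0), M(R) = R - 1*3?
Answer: 4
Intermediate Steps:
M(R) = -3 + R (M(R) = R - 3 = -3 + R)
Z(y, O) = 1 (Z(y, O) = 1/1 = 1)
(Z(1, q(4)) + M(0))² = (1 + (-3 + 0))² = (1 - 3)² = (-2)² = 4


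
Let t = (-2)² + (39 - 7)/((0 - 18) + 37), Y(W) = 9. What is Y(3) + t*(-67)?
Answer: -7065/19 ≈ -371.84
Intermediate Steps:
t = 108/19 (t = 4 + 32/(-18 + 37) = 4 + 32/19 = 108/19 ≈ 5.6842)
Y(3) + t*(-67) = 9 + (108/19)*(-67) = 9 - 7236/19 = -7065/19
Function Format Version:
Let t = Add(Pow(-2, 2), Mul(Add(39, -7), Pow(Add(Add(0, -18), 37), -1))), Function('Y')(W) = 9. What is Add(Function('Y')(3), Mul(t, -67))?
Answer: Rational(-7065, 19) ≈ -371.84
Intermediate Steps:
t = Rational(108, 19) (t = Add(4, Mul(32, Pow(Add(-18, 37), -1))) = Add(4, Mul(32, Pow(19, -1))) = Add(4, Mul(32, Rational(1, 19))) = Add(4, Rational(32, 19)) = Rational(108, 19) ≈ 5.6842)
Add(Function('Y')(3), Mul(t, -67)) = Add(9, Mul(Rational(108, 19), -67)) = Add(9, Rational(-7236, 19)) = Rational(-7065, 19)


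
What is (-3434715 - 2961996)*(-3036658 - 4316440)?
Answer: 47035642860678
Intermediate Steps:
(-3434715 - 2961996)*(-3036658 - 4316440) = -6396711*(-7353098) = 47035642860678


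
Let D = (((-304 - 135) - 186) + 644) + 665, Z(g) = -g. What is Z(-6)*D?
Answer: 4104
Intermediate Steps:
D = 684 (D = ((-439 - 186) + 644) + 665 = (-625 + 644) + 665 = 19 + 665 = 684)
Z(-6)*D = -1*(-6)*684 = 6*684 = 4104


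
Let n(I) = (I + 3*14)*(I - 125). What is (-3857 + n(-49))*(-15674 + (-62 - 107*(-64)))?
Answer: 23455432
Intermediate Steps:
n(I) = (-125 + I)*(42 + I) (n(I) = (I + 42)*(-125 + I) = (42 + I)*(-125 + I) = (-125 + I)*(42 + I))
(-3857 + n(-49))*(-15674 + (-62 - 107*(-64))) = (-3857 + (-5250 + (-49)² - 83*(-49)))*(-15674 + (-62 - 107*(-64))) = (-3857 + (-5250 + 2401 + 4067))*(-15674 + (-62 + 6848)) = (-3857 + 1218)*(-15674 + 6786) = -2639*(-8888) = 23455432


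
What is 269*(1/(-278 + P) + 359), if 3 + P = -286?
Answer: 54755488/567 ≈ 96571.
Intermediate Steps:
P = -289 (P = -3 - 286 = -289)
269*(1/(-278 + P) + 359) = 269*(1/(-278 - 289) + 359) = 269*(1/(-567) + 359) = 269*(-1/567 + 359) = 269*(203552/567) = 54755488/567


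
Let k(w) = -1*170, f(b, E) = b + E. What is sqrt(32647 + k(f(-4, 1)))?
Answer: sqrt(32477) ≈ 180.21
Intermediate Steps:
f(b, E) = E + b
k(w) = -170
sqrt(32647 + k(f(-4, 1))) = sqrt(32647 - 170) = sqrt(32477)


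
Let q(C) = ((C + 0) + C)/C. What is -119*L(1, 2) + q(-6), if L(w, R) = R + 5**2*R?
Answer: -6186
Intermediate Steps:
q(C) = 2 (q(C) = (C + C)/C = (2*C)/C = 2)
L(w, R) = 26*R (L(w, R) = R + 25*R = 26*R)
-119*L(1, 2) + q(-6) = -3094*2 + 2 = -119*52 + 2 = -6188 + 2 = -6186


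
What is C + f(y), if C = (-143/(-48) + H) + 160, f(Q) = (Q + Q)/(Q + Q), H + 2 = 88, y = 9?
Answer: 11999/48 ≈ 249.98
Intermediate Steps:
H = 86 (H = -2 + 88 = 86)
f(Q) = 1 (f(Q) = (2*Q)/((2*Q)) = (2*Q)*(1/(2*Q)) = 1)
C = 11951/48 (C = (-143/(-48) + 86) + 160 = (-143*(-1/48) + 86) + 160 = (143/48 + 86) + 160 = 4271/48 + 160 = 11951/48 ≈ 248.98)
C + f(y) = 11951/48 + 1 = 11999/48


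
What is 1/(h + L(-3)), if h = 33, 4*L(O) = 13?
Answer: 4/145 ≈ 0.027586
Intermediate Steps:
L(O) = 13/4 (L(O) = (¼)*13 = 13/4)
1/(h + L(-3)) = 1/(33 + 13/4) = 1/(145/4) = 4/145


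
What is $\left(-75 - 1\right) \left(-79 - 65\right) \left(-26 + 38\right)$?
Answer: $131328$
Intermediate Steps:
$\left(-75 - 1\right) \left(-79 - 65\right) \left(-26 + 38\right) = - 76 \left(\left(-144\right) 12\right) = \left(-76\right) \left(-1728\right) = 131328$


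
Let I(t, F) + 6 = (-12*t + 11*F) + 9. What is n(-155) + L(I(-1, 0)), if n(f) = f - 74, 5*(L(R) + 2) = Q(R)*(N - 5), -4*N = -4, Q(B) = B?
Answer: -243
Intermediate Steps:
N = 1 (N = -¼*(-4) = 1)
I(t, F) = 3 - 12*t + 11*F (I(t, F) = -6 + ((-12*t + 11*F) + 9) = -6 + (9 - 12*t + 11*F) = 3 - 12*t + 11*F)
L(R) = -2 - 4*R/5 (L(R) = -2 + (R*(1 - 5))/5 = -2 + (R*(-4))/5 = -2 + (-4*R)/5 = -2 - 4*R/5)
n(f) = -74 + f
n(-155) + L(I(-1, 0)) = (-74 - 155) + (-2 - 4*(3 - 12*(-1) + 11*0)/5) = -229 + (-2 - 4*(3 + 12 + 0)/5) = -229 + (-2 - ⅘*15) = -229 + (-2 - 12) = -229 - 14 = -243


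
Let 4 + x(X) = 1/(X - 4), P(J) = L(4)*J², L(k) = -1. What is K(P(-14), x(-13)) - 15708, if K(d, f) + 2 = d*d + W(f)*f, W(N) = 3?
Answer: 385795/17 ≈ 22694.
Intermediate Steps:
P(J) = -J²
x(X) = -4 + 1/(-4 + X) (x(X) = -4 + 1/(X - 4) = -4 + 1/(-4 + X))
K(d, f) = -2 + d² + 3*f (K(d, f) = -2 + (d*d + 3*f) = -2 + (d² + 3*f) = -2 + d² + 3*f)
K(P(-14), x(-13)) - 15708 = (-2 + (-1*(-14)²)² + 3*((17 - 4*(-13))/(-4 - 13))) - 15708 = (-2 + (-1*196)² + 3*((17 + 52)/(-17))) - 15708 = (-2 + (-196)² + 3*(-1/17*69)) - 15708 = (-2 + 38416 + 3*(-69/17)) - 15708 = (-2 + 38416 - 207/17) - 15708 = 652831/17 - 15708 = 385795/17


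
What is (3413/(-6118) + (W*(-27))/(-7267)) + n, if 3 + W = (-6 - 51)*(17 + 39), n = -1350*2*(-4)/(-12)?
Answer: -40566126941/44459506 ≈ -912.43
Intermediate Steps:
n = -900 (n = -(-10800)*(-1)/12 = -1350*⅔ = -900)
W = -3195 (W = -3 + (-6 - 51)*(17 + 39) = -3 - 57*56 = -3 - 3192 = -3195)
(3413/(-6118) + (W*(-27))/(-7267)) + n = (3413/(-6118) - 3195*(-27)/(-7267)) - 900 = (3413*(-1/6118) + 86265*(-1/7267)) - 900 = (-3413/6118 - 86265/7267) - 900 = -552571541/44459506 - 900 = -40566126941/44459506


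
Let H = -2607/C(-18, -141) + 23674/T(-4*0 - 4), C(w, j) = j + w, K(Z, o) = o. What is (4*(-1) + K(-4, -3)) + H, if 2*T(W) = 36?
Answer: 631843/477 ≈ 1324.6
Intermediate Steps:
T(W) = 18 (T(W) = (½)*36 = 18)
H = 635182/477 (H = -2607/(-141 - 18) + 23674/18 = -2607/(-159) + 23674*(1/18) = -2607*(-1/159) + 11837/9 = 869/53 + 11837/9 = 635182/477 ≈ 1331.6)
(4*(-1) + K(-4, -3)) + H = (4*(-1) - 3) + 635182/477 = (-4 - 3) + 635182/477 = -7 + 635182/477 = 631843/477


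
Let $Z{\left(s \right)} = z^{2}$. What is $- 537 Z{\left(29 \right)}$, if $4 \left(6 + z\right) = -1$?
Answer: $- \frac{335625}{16} \approx -20977.0$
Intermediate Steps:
$z = - \frac{25}{4}$ ($z = -6 + \frac{1}{4} \left(-1\right) = -6 - \frac{1}{4} = - \frac{25}{4} \approx -6.25$)
$Z{\left(s \right)} = \frac{625}{16}$ ($Z{\left(s \right)} = \left(- \frac{25}{4}\right)^{2} = \frac{625}{16}$)
$- 537 Z{\left(29 \right)} = \left(-537\right) \frac{625}{16} = - \frac{335625}{16}$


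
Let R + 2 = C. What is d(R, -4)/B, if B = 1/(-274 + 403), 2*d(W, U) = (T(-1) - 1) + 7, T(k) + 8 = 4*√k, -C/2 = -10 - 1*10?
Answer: -129 + 258*I ≈ -129.0 + 258.0*I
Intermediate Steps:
C = 40 (C = -2*(-10 - 1*10) = -2*(-10 - 10) = -2*(-20) = 40)
R = 38 (R = -2 + 40 = 38)
T(k) = -8 + 4*√k
d(W, U) = -1 + 2*I (d(W, U) = (((-8 + 4*√(-1)) - 1) + 7)/2 = (((-8 + 4*I) - 1) + 7)/2 = ((-9 + 4*I) + 7)/2 = (-2 + 4*I)/2 = -1 + 2*I)
B = 1/129 ≈ 0.0077519
d(R, -4)/B = (-1 + 2*I)/(1/129) = (-1 + 2*I)*129 = -129 + 258*I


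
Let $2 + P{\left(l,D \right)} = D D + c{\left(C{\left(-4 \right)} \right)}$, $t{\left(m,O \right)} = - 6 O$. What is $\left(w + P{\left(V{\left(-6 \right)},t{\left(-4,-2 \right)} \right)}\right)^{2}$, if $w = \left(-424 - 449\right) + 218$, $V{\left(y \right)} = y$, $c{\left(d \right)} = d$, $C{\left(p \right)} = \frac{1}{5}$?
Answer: $\frac{6574096}{25} \approx 2.6296 \cdot 10^{5}$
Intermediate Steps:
$C{\left(p \right)} = \frac{1}{5}$
$P{\left(l,D \right)} = - \frac{9}{5} + D^{2}$ ($P{\left(l,D \right)} = -2 + \left(D D + \frac{1}{5}\right) = -2 + \left(D^{2} + \frac{1}{5}\right) = -2 + \left(\frac{1}{5} + D^{2}\right) = - \frac{9}{5} + D^{2}$)
$w = -655$ ($w = -873 + 218 = -655$)
$\left(w + P{\left(V{\left(-6 \right)},t{\left(-4,-2 \right)} \right)}\right)^{2} = \left(-655 - \left(\frac{9}{5} - \left(\left(-6\right) \left(-2\right)\right)^{2}\right)\right)^{2} = \left(-655 - \left(\frac{9}{5} - 12^{2}\right)\right)^{2} = \left(-655 + \left(- \frac{9}{5} + 144\right)\right)^{2} = \left(-655 + \frac{711}{5}\right)^{2} = \left(- \frac{2564}{5}\right)^{2} = \frac{6574096}{25}$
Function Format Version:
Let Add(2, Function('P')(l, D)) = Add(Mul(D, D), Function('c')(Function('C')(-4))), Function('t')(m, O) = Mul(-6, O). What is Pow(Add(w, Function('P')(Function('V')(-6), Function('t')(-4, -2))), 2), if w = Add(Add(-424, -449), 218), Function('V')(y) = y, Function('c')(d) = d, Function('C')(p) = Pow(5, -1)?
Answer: Rational(6574096, 25) ≈ 2.6296e+5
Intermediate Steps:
Function('C')(p) = Rational(1, 5)
Function('P')(l, D) = Add(Rational(-9, 5), Pow(D, 2)) (Function('P')(l, D) = Add(-2, Add(Mul(D, D), Rational(1, 5))) = Add(-2, Add(Pow(D, 2), Rational(1, 5))) = Add(-2, Add(Rational(1, 5), Pow(D, 2))) = Add(Rational(-9, 5), Pow(D, 2)))
w = -655 (w = Add(-873, 218) = -655)
Pow(Add(w, Function('P')(Function('V')(-6), Function('t')(-4, -2))), 2) = Pow(Add(-655, Add(Rational(-9, 5), Pow(Mul(-6, -2), 2))), 2) = Pow(Add(-655, Add(Rational(-9, 5), Pow(12, 2))), 2) = Pow(Add(-655, Add(Rational(-9, 5), 144)), 2) = Pow(Add(-655, Rational(711, 5)), 2) = Pow(Rational(-2564, 5), 2) = Rational(6574096, 25)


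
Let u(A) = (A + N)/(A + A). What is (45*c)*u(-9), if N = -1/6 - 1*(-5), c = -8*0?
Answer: 0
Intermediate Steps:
c = 0
N = 29/6 (N = -1*⅙ + 5 = -⅙ + 5 = 29/6 ≈ 4.8333)
u(A) = (29/6 + A)/(2*A) (u(A) = (A + 29/6)/(A + A) = (29/6 + A)/((2*A)) = (29/6 + A)*(1/(2*A)) = (29/6 + A)/(2*A))
(45*c)*u(-9) = (45*0)*((1/12)*(29 + 6*(-9))/(-9)) = 0*((1/12)*(-⅑)*(29 - 54)) = 0*((1/12)*(-⅑)*(-25)) = 0*(25/108) = 0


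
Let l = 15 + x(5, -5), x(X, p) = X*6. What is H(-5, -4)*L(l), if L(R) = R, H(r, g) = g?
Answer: -180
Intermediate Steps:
x(X, p) = 6*X
l = 45 (l = 15 + 6*5 = 15 + 30 = 45)
H(-5, -4)*L(l) = -4*45 = -180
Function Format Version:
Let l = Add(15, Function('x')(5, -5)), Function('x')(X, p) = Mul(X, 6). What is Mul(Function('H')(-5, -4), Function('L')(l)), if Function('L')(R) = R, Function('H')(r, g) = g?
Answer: -180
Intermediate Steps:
Function('x')(X, p) = Mul(6, X)
l = 45 (l = Add(15, Mul(6, 5)) = Add(15, 30) = 45)
Mul(Function('H')(-5, -4), Function('L')(l)) = Mul(-4, 45) = -180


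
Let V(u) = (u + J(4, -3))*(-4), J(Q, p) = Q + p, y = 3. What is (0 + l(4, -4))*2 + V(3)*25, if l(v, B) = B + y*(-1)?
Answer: -414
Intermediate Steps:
l(v, B) = -3 + B (l(v, B) = B + 3*(-1) = B - 3 = -3 + B)
V(u) = -4 - 4*u (V(u) = (u + (4 - 3))*(-4) = (u + 1)*(-4) = (1 + u)*(-4) = -4 - 4*u)
(0 + l(4, -4))*2 + V(3)*25 = (0 + (-3 - 4))*2 + (-4 - 4*3)*25 = (0 - 7)*2 + (-4 - 12)*25 = -7*2 - 16*25 = -14 - 400 = -414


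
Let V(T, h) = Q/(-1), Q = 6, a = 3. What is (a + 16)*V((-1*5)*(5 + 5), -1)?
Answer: -114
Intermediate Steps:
V(T, h) = -6 (V(T, h) = 6/(-1) = 6*(-1) = -6)
(a + 16)*V((-1*5)*(5 + 5), -1) = (3 + 16)*(-6) = 19*(-6) = -114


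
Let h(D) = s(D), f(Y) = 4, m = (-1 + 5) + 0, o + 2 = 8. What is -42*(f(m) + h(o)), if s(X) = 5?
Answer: -378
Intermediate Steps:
o = 6 (o = -2 + 8 = 6)
m = 4 (m = 4 + 0 = 4)
h(D) = 5
-42*(f(m) + h(o)) = -42*(4 + 5) = -42*9 = -378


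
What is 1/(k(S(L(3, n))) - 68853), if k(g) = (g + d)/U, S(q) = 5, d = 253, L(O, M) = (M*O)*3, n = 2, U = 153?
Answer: -51/3511417 ≈ -1.4524e-5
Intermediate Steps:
L(O, M) = 3*M*O
k(g) = 253/153 + g/153 (k(g) = (g + 253)/153 = (253 + g)*(1/153) = 253/153 + g/153)
1/(k(S(L(3, n))) - 68853) = 1/((253/153 + (1/153)*5) - 68853) = 1/((253/153 + 5/153) - 68853) = 1/(86/51 - 68853) = 1/(-3511417/51) = -51/3511417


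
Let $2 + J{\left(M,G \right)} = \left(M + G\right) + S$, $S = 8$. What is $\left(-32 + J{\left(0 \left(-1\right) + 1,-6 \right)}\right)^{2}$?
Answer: $961$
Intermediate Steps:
$J{\left(M,G \right)} = 6 + G + M$ ($J{\left(M,G \right)} = -2 + \left(\left(M + G\right) + 8\right) = -2 + \left(\left(G + M\right) + 8\right) = -2 + \left(8 + G + M\right) = 6 + G + M$)
$\left(-32 + J{\left(0 \left(-1\right) + 1,-6 \right)}\right)^{2} = \left(-32 + \left(6 - 6 + \left(0 \left(-1\right) + 1\right)\right)\right)^{2} = \left(-32 + \left(6 - 6 + \left(0 + 1\right)\right)\right)^{2} = \left(-32 + \left(6 - 6 + 1\right)\right)^{2} = \left(-32 + 1\right)^{2} = \left(-31\right)^{2} = 961$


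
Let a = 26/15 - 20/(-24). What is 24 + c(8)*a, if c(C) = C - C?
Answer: 24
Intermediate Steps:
a = 77/30 (a = 26*(1/15) - 20*(-1/24) = 26/15 + 5/6 = 77/30 ≈ 2.5667)
c(C) = 0
24 + c(8)*a = 24 + 0*(77/30) = 24 + 0 = 24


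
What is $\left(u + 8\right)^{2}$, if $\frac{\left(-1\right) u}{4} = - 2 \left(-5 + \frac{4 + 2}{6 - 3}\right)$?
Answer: $256$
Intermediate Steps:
$u = -24$ ($u = - 4 \left(- 2 \left(-5 + \frac{4 + 2}{6 - 3}\right)\right) = - 4 \left(- 2 \left(-5 + \frac{6}{3}\right)\right) = - 4 \left(- 2 \left(-5 + 6 \cdot \frac{1}{3}\right)\right) = - 4 \left(- 2 \left(-5 + 2\right)\right) = - 4 \left(\left(-2\right) \left(-3\right)\right) = \left(-4\right) 6 = -24$)
$\left(u + 8\right)^{2} = \left(-24 + 8\right)^{2} = \left(-16\right)^{2} = 256$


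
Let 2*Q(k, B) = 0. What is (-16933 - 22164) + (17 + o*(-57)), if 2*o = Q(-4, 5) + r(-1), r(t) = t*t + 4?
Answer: -78445/2 ≈ -39223.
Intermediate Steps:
Q(k, B) = 0 (Q(k, B) = (½)*0 = 0)
r(t) = 4 + t² (r(t) = t² + 4 = 4 + t²)
o = 5/2 (o = (0 + (4 + (-1)²))/2 = (0 + (4 + 1))/2 = (0 + 5)/2 = (½)*5 = 5/2 ≈ 2.5000)
(-16933 - 22164) + (17 + o*(-57)) = (-16933 - 22164) + (17 + (5/2)*(-57)) = -39097 + (17 - 285/2) = -39097 - 251/2 = -78445/2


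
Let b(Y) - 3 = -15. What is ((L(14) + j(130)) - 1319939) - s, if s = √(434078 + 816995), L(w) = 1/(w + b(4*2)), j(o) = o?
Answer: -2639617/2 - √1251073 ≈ -1.3209e+6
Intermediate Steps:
b(Y) = -12 (b(Y) = 3 - 15 = -12)
L(w) = 1/(-12 + w) (L(w) = 1/(w - 12) = 1/(-12 + w))
s = √1251073 ≈ 1118.5
((L(14) + j(130)) - 1319939) - s = ((1/(-12 + 14) + 130) - 1319939) - √1251073 = ((1/2 + 130) - 1319939) - √1251073 = ((½ + 130) - 1319939) - √1251073 = (261/2 - 1319939) - √1251073 = -2639617/2 - √1251073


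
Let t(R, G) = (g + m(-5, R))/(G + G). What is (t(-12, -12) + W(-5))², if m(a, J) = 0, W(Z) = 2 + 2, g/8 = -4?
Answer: 256/9 ≈ 28.444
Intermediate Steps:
g = -32 (g = 8*(-4) = -32)
W(Z) = 4
t(R, G) = -16/G (t(R, G) = (-32 + 0)/(G + G) = -32*1/(2*G) = -16/G)
(t(-12, -12) + W(-5))² = (-16/(-12) + 4)² = (-16*(-1/12) + 4)² = (4/3 + 4)² = (16/3)² = 256/9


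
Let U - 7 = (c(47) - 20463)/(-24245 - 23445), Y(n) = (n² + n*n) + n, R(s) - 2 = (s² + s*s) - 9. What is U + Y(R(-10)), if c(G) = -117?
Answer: 356236820/4769 ≈ 74698.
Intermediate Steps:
R(s) = -7 + 2*s² (R(s) = 2 + ((s² + s*s) - 9) = 2 + ((s² + s²) - 9) = 2 + (2*s² - 9) = 2 + (-9 + 2*s²) = -7 + 2*s²)
Y(n) = n + 2*n² (Y(n) = (n² + n²) + n = 2*n² + n = n + 2*n²)
U = 35441/4769 (U = 7 + (-117 - 20463)/(-24245 - 23445) = 7 - 20580/(-47690) = 7 - 20580*(-1/47690) = 7 + 2058/4769 = 35441/4769 ≈ 7.4315)
U + Y(R(-10)) = 35441/4769 + (-7 + 2*(-10)²)*(1 + 2*(-7 + 2*(-10)²)) = 35441/4769 + (-7 + 2*100)*(1 + 2*(-7 + 2*100)) = 35441/4769 + (-7 + 200)*(1 + 2*(-7 + 200)) = 35441/4769 + 193*(1 + 2*193) = 35441/4769 + 193*(1 + 386) = 35441/4769 + 193*387 = 35441/4769 + 74691 = 356236820/4769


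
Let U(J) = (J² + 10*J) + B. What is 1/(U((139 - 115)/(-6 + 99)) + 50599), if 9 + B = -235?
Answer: 961/48393699 ≈ 1.9858e-5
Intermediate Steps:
B = -244 (B = -9 - 235 = -244)
U(J) = -244 + J² + 10*J (U(J) = (J² + 10*J) - 244 = -244 + J² + 10*J)
1/(U((139 - 115)/(-6 + 99)) + 50599) = 1/((-244 + ((139 - 115)/(-6 + 99))² + 10*((139 - 115)/(-6 + 99))) + 50599) = 1/((-244 + (24/93)² + 10*(24/93)) + 50599) = 1/((-244 + (24*(1/93))² + 10*(24*(1/93))) + 50599) = 1/((-244 + (8/31)² + 10*(8/31)) + 50599) = 1/((-244 + 64/961 + 80/31) + 50599) = 1/(-231940/961 + 50599) = 1/(48393699/961) = 961/48393699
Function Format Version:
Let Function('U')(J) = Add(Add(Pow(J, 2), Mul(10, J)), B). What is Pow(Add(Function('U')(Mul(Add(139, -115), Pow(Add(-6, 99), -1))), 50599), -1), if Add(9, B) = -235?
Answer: Rational(961, 48393699) ≈ 1.9858e-5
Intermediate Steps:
B = -244 (B = Add(-9, -235) = -244)
Function('U')(J) = Add(-244, Pow(J, 2), Mul(10, J)) (Function('U')(J) = Add(Add(Pow(J, 2), Mul(10, J)), -244) = Add(-244, Pow(J, 2), Mul(10, J)))
Pow(Add(Function('U')(Mul(Add(139, -115), Pow(Add(-6, 99), -1))), 50599), -1) = Pow(Add(Add(-244, Pow(Mul(Add(139, -115), Pow(Add(-6, 99), -1)), 2), Mul(10, Mul(Add(139, -115), Pow(Add(-6, 99), -1)))), 50599), -1) = Pow(Add(Add(-244, Pow(Mul(24, Pow(93, -1)), 2), Mul(10, Mul(24, Pow(93, -1)))), 50599), -1) = Pow(Add(Add(-244, Pow(Mul(24, Rational(1, 93)), 2), Mul(10, Mul(24, Rational(1, 93)))), 50599), -1) = Pow(Add(Add(-244, Pow(Rational(8, 31), 2), Mul(10, Rational(8, 31))), 50599), -1) = Pow(Add(Add(-244, Rational(64, 961), Rational(80, 31)), 50599), -1) = Pow(Add(Rational(-231940, 961), 50599), -1) = Pow(Rational(48393699, 961), -1) = Rational(961, 48393699)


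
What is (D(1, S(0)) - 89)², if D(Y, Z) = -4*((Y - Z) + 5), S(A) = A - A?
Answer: 12769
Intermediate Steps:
S(A) = 0
D(Y, Z) = -20 - 4*Y + 4*Z (D(Y, Z) = -4*(5 + Y - Z) = -20 - 4*Y + 4*Z)
(D(1, S(0)) - 89)² = ((-20 - 4*1 + 4*0) - 89)² = ((-20 - 4 + 0) - 89)² = (-24 - 89)² = (-113)² = 12769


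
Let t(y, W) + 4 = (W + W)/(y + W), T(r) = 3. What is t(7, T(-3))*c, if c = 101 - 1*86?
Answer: -51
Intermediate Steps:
c = 15 (c = 101 - 86 = 15)
t(y, W) = -4 + 2*W/(W + y) (t(y, W) = -4 + (W + W)/(y + W) = -4 + (2*W)/(W + y) = -4 + 2*W/(W + y))
t(7, T(-3))*c = (2*(-1*3 - 2*7)/(3 + 7))*15 = (2*(-3 - 14)/10)*15 = (2*(⅒)*(-17))*15 = -17/5*15 = -51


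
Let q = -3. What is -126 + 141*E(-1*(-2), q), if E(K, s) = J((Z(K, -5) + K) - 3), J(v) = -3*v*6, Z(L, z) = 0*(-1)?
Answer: 2412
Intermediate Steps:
Z(L, z) = 0
J(v) = -18*v
E(K, s) = 54 - 18*K (E(K, s) = -18*((0 + K) - 3) = -18*(K - 3) = -18*(-3 + K) = 54 - 18*K)
-126 + 141*E(-1*(-2), q) = -126 + 141*(54 - (-18)*(-2)) = -126 + 141*(54 - 18*2) = -126 + 141*(54 - 36) = -126 + 141*18 = -126 + 2538 = 2412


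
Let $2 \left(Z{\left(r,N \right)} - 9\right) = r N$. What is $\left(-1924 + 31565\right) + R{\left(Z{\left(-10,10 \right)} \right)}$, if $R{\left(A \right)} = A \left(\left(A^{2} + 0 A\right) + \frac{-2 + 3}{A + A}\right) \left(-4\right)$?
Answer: $305323$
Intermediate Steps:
$Z{\left(r,N \right)} = 9 + \frac{N r}{2}$ ($Z{\left(r,N \right)} = 9 + \frac{r N}{2} = 9 + \frac{N r}{2}$)
$R{\left(A \right)} = - 4 A \left(A^{2} + \frac{1}{2 A}\right)$ ($R{\left(A \right)} = A \left(\left(A^{2} + 0\right) + 1 \frac{1}{2 A}\right) \left(-4\right) = A \left(A^{2} + 1 \frac{1}{2 A}\right) \left(-4\right) = A \left(A^{2} + \frac{1}{2 A}\right) \left(-4\right) = - 4 A \left(A^{2} + \frac{1}{2 A}\right)$)
$\left(-1924 + 31565\right) + R{\left(Z{\left(-10,10 \right)} \right)} = \left(-1924 + 31565\right) - \left(2 + 4 \left(9 + \frac{1}{2} \cdot 10 \left(-10\right)\right)^{3}\right) = 29641 - \left(2 + 4 \left(9 - 50\right)^{3}\right) = 29641 - \left(2 + 4 \left(-41\right)^{3}\right) = 29641 - -275682 = 29641 + \left(-2 + 275684\right) = 29641 + 275682 = 305323$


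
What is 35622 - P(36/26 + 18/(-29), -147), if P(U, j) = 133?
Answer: 35489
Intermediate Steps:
35622 - P(36/26 + 18/(-29), -147) = 35622 - 1*133 = 35622 - 133 = 35489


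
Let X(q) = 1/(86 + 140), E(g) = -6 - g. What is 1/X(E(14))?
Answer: 226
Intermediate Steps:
X(q) = 1/226
1/X(E(14)) = 1/(1/226) = 226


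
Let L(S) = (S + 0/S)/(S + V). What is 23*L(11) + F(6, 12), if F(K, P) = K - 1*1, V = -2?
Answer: 298/9 ≈ 33.111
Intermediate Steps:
F(K, P) = -1 + K (F(K, P) = K - 1 = -1 + K)
L(S) = S/(-2 + S) (L(S) = (S + 0/S)/(S - 2) = (S + 0)/(-2 + S) = S/(-2 + S))
23*L(11) + F(6, 12) = 23*(11/(-2 + 11)) + (-1 + 6) = 23*(11/9) + 5 = 253/9 + 5 = 298/9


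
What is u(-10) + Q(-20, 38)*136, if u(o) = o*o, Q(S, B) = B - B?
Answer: 100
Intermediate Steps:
Q(S, B) = 0
u(o) = o²
u(-10) + Q(-20, 38)*136 = (-10)² + 0*136 = 100 + 0 = 100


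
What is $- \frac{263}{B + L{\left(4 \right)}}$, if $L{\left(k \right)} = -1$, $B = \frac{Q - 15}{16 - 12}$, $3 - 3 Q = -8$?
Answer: $\frac{1578}{23} \approx 68.609$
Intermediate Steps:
$Q = \frac{11}{3}$ ($Q = 1 - - \frac{8}{3} = 1 + \frac{8}{3} = \frac{11}{3} \approx 3.6667$)
$B = - \frac{17}{6}$ ($B = \frac{\frac{11}{3} - 15}{16 - 12} = - \frac{34}{3 \cdot 4} = \left(- \frac{34}{3}\right) \frac{1}{4} = - \frac{17}{6} \approx -2.8333$)
$- \frac{263}{B + L{\left(4 \right)}} = - \frac{263}{- \frac{17}{6} - 1} = - \frac{263}{- \frac{23}{6}} = \left(-263\right) \left(- \frac{6}{23}\right) = \frac{1578}{23}$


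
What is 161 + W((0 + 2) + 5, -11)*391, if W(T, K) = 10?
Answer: 4071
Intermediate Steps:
161 + W((0 + 2) + 5, -11)*391 = 161 + 10*391 = 161 + 3910 = 4071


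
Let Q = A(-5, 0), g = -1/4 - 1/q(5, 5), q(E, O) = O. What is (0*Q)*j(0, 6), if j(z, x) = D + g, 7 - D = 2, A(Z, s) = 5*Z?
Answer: 0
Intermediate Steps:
g = -9/20 (g = -1/4 - 1/5 = -1*¼ - 1*⅕ = -¼ - ⅕ = -9/20 ≈ -0.45000)
D = 5 (D = 7 - 1*2 = 7 - 2 = 5)
Q = -25 (Q = 5*(-5) = -25)
j(z, x) = 91/20 (j(z, x) = 5 - 9/20 = 91/20)
(0*Q)*j(0, 6) = (0*(-25))*(91/20) = 0*(91/20) = 0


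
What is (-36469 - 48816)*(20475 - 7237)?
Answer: -1129002830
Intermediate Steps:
(-36469 - 48816)*(20475 - 7237) = -85285*13238 = -1129002830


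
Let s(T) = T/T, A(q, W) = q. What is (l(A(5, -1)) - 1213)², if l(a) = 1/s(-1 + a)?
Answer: 1468944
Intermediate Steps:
s(T) = 1
l(a) = 1 (l(a) = 1/1 = 1)
(l(A(5, -1)) - 1213)² = (1 - 1213)² = (-1212)² = 1468944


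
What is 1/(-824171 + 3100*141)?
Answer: -1/387071 ≈ -2.5835e-6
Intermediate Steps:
1/(-824171 + 3100*141) = 1/(-824171 + 437100) = 1/(-387071) = -1/387071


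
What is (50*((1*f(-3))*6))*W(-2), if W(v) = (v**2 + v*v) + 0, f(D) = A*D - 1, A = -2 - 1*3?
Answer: 33600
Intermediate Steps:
A = -5 (A = -2 - 3 = -5)
f(D) = -1 - 5*D (f(D) = -5*D - 1 = -1 - 5*D)
W(v) = 2*v**2 (W(v) = (v**2 + v**2) + 0 = 2*v**2 + 0 = 2*v**2)
(50*((1*f(-3))*6))*W(-2) = (50*((1*(-1 - 5*(-3)))*6))*(2*(-2)**2) = (50*((1*(-1 + 15))*6))*(2*4) = (50*((1*14)*6))*8 = (50*(14*6))*8 = (50*84)*8 = 4200*8 = 33600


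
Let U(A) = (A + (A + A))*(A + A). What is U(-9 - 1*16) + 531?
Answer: 4281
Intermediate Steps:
U(A) = 6*A² (U(A) = (A + 2*A)*(2*A) = (3*A)*(2*A) = 6*A²)
U(-9 - 1*16) + 531 = 6*(-9 - 1*16)² + 531 = 6*(-9 - 16)² + 531 = 6*(-25)² + 531 = 6*625 + 531 = 3750 + 531 = 4281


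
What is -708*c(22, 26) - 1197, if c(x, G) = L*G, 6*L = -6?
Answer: 17211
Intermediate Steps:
L = -1 (L = (1/6)*(-6) = -1)
c(x, G) = -G
-708*c(22, 26) - 1197 = -(-708)*26 - 1197 = -708*(-26) - 1197 = 18408 - 1197 = 17211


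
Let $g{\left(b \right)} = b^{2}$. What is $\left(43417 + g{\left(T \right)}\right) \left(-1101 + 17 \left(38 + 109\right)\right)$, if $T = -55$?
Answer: $64925916$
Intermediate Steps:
$\left(43417 + g{\left(T \right)}\right) \left(-1101 + 17 \left(38 + 109\right)\right) = \left(43417 + \left(-55\right)^{2}\right) \left(-1101 + 17 \left(38 + 109\right)\right) = \left(43417 + 3025\right) \left(-1101 + 17 \cdot 147\right) = 46442 \left(-1101 + 2499\right) = 46442 \cdot 1398 = 64925916$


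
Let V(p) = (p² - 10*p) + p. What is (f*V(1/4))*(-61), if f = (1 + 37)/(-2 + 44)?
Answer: 5795/48 ≈ 120.73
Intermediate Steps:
f = 19/21 (f = 38/42 = 38*(1/42) = 19/21 ≈ 0.90476)
V(p) = p² - 9*p
(f*V(1/4))*(-61) = (19*((-9 + 1/4)/4)/21)*(-61) = (19*((-9 + ¼)/4)/21)*(-61) = (19*((¼)*(-35/4))/21)*(-61) = ((19/21)*(-35/16))*(-61) = -95/48*(-61) = 5795/48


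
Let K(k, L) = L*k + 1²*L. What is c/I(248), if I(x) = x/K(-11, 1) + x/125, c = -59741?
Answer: 7467625/2852 ≈ 2618.4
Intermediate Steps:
K(k, L) = L + L*k (K(k, L) = L*k + 1*L = L*k + L = L + L*k)
I(x) = -23*x/250 (I(x) = x/((1*(1 - 11))) + x/125 = x/((1*(-10))) + x*(1/125) = x/(-10) + x/125 = x*(-⅒) + x/125 = -x/10 + x/125 = -23*x/250)
c/I(248) = -59741/((-23/250*248)) = -59741/(-2852/125) = -59741*(-125/2852) = 7467625/2852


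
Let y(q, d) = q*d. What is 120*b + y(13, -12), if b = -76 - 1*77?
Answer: -18516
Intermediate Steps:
y(q, d) = d*q
b = -153 (b = -76 - 77 = -153)
120*b + y(13, -12) = 120*(-153) - 12*13 = -18360 - 156 = -18516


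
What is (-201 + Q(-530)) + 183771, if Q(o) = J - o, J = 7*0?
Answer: 184100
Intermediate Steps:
J = 0
Q(o) = -o (Q(o) = 0 - o = -o)
(-201 + Q(-530)) + 183771 = (-201 - 1*(-530)) + 183771 = (-201 + 530) + 183771 = 329 + 183771 = 184100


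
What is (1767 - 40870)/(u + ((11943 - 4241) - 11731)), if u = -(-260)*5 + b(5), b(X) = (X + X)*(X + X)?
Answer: 39103/2629 ≈ 14.874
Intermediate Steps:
b(X) = 4*X² (b(X) = (2*X)*(2*X) = 4*X²)
u = 1400 (u = -(-260)*5 + 4*5² = -26*(-50) + 4*25 = 1300 + 100 = 1400)
(1767 - 40870)/(u + ((11943 - 4241) - 11731)) = (1767 - 40870)/(1400 + ((11943 - 4241) - 11731)) = -39103/(1400 + (7702 - 11731)) = -39103/(1400 - 4029) = -39103/(-2629) = -39103*(-1/2629) = 39103/2629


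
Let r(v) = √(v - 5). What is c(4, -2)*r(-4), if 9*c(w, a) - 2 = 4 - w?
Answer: 2*I/3 ≈ 0.66667*I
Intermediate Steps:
c(w, a) = ⅔ - w/9 (c(w, a) = 2/9 + (4 - w)/9 = 2/9 + (4/9 - w/9) = ⅔ - w/9)
r(v) = √(-5 + v)
c(4, -2)*r(-4) = (⅔ - ⅑*4)*√(-5 - 4) = (⅔ - 4/9)*√(-9) = 2*(3*I)/9 = 2*I/3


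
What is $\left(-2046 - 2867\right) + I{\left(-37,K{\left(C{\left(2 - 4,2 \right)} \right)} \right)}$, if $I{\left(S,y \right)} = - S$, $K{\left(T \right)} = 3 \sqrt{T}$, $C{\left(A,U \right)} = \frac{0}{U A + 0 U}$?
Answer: $-4876$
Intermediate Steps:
$C{\left(A,U \right)} = 0$ ($C{\left(A,U \right)} = \frac{0}{A U + 0} = \frac{0}{A U} = 0 \frac{1}{A U} = 0$)
$\left(-2046 - 2867\right) + I{\left(-37,K{\left(C{\left(2 - 4,2 \right)} \right)} \right)} = \left(-2046 - 2867\right) - -37 = -4913 + 37 = -4876$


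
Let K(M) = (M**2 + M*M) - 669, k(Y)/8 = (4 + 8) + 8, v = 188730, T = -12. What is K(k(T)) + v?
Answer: 239261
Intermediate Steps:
k(Y) = 160 (k(Y) = 8*((4 + 8) + 8) = 8*(12 + 8) = 8*20 = 160)
K(M) = -669 + 2*M**2 (K(M) = (M**2 + M**2) - 669 = 2*M**2 - 669 = -669 + 2*M**2)
K(k(T)) + v = (-669 + 2*160**2) + 188730 = (-669 + 2*25600) + 188730 = (-669 + 51200) + 188730 = 50531 + 188730 = 239261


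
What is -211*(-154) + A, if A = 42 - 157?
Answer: 32379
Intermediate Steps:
A = -115
-211*(-154) + A = -211*(-154) - 115 = 32494 - 115 = 32379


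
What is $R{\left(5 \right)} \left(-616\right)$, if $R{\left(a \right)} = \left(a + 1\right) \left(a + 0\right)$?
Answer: $-18480$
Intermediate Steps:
$R{\left(a \right)} = a \left(1 + a\right)$ ($R{\left(a \right)} = \left(1 + a\right) a = a \left(1 + a\right)$)
$R{\left(5 \right)} \left(-616\right) = 5 \left(1 + 5\right) \left(-616\right) = 5 \cdot 6 \left(-616\right) = 30 \left(-616\right) = -18480$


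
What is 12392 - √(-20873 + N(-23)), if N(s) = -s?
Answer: 12392 - 5*I*√834 ≈ 12392.0 - 144.4*I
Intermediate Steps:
12392 - √(-20873 + N(-23)) = 12392 - √(-20873 - 1*(-23)) = 12392 - √(-20873 + 23) = 12392 - √(-20850) = 12392 - 5*I*√834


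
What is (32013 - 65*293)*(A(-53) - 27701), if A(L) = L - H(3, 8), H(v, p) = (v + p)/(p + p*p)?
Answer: -3239242679/9 ≈ -3.5992e+8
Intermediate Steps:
H(v, p) = (p + v)/(p + p²)
A(L) = -11/72 + L (A(L) = L - (8 + 3)/(8*(1 + 8)) = L - 11/(8*9) = L - 1*11/72 = L - 11/72 = -11/72 + L)
(32013 - 65*293)*(A(-53) - 27701) = (32013 - 65*293)*((-11/72 - 53) - 27701) = (32013 - 19045)*(-3827/72 - 27701) = 12968*(-1998299/72) = -3239242679/9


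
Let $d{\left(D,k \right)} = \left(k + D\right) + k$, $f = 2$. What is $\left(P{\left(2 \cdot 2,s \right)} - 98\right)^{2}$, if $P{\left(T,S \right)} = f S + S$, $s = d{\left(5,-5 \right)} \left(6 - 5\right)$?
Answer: $12769$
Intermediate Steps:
$d{\left(D,k \right)} = D + 2 k$ ($d{\left(D,k \right)} = \left(D + k\right) + k = D + 2 k$)
$s = -5$ ($s = \left(5 + 2 \left(-5\right)\right) \left(6 - 5\right) = \left(5 - 10\right) 1 = \left(-5\right) 1 = -5$)
$P{\left(T,S \right)} = 3 S$ ($P{\left(T,S \right)} = 2 S + S = 3 S$)
$\left(P{\left(2 \cdot 2,s \right)} - 98\right)^{2} = \left(3 \left(-5\right) - 98\right)^{2} = \left(-15 - 98\right)^{2} = \left(-113\right)^{2} = 12769$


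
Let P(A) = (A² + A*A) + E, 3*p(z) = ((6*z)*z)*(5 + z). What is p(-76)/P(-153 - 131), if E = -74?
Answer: -410096/80619 ≈ -5.0868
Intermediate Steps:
p(z) = 2*z²*(5 + z) (p(z) = (((6*z)*z)*(5 + z))/3 = ((6*z²)*(5 + z))/3 = (6*z²*(5 + z))/3 = 2*z²*(5 + z))
P(A) = -74 + 2*A² (P(A) = (A² + A*A) - 74 = (A² + A²) - 74 = 2*A² - 74 = -74 + 2*A²)
p(-76)/P(-153 - 131) = (2*(-76)²*(5 - 76))/(-74 + 2*(-153 - 131)²) = (2*5776*(-71))/(-74 + 2*(-284)²) = -820192/(-74 + 2*80656) = -820192/(-74 + 161312) = -820192/161238 = -820192*1/161238 = -410096/80619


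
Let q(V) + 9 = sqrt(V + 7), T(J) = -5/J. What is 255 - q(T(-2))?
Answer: 264 - sqrt(38)/2 ≈ 260.92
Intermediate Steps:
q(V) = -9 + sqrt(7 + V) (q(V) = -9 + sqrt(V + 7) = -9 + sqrt(7 + V))
255 - q(T(-2)) = 255 - (-9 + sqrt(7 - 5/(-2))) = 255 - (-9 + sqrt(7 - 5*(-1/2))) = 255 - (-9 + sqrt(7 + 5/2)) = 255 - (-9 + sqrt(19/2)) = 255 - (-9 + sqrt(38)/2) = 255 + (9 - sqrt(38)/2) = 264 - sqrt(38)/2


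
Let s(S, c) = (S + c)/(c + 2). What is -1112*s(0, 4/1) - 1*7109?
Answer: -23551/3 ≈ -7850.3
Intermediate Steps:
s(S, c) = (S + c)/(2 + c)
-1112*s(0, 4/1) - 1*7109 = -1112*(0 + 4/1)/(2 + 4/1) - 1*7109 = -1112*(0 + 4*1)/(2 + 4*1) - 7109 = -1112*(0 + 4)/(2 + 4) - 7109 = -1112*4/6 - 7109 = -556*4/3 - 7109 = -1112*2/3 - 7109 = -2224/3 - 7109 = -23551/3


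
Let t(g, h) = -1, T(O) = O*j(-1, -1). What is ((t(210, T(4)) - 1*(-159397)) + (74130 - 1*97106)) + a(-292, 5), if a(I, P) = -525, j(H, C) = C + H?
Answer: 135895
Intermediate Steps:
T(O) = -2*O (T(O) = O*(-1 - 1) = O*(-2) = -2*O)
((t(210, T(4)) - 1*(-159397)) + (74130 - 1*97106)) + a(-292, 5) = ((-1 - 1*(-159397)) + (74130 - 1*97106)) - 525 = ((-1 + 159397) + (74130 - 97106)) - 525 = (159396 - 22976) - 525 = 136420 - 525 = 135895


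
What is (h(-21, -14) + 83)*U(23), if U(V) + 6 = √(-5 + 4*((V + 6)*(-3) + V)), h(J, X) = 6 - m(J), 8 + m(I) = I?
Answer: -708 + 354*I*√29 ≈ -708.0 + 1906.3*I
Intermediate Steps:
m(I) = -8 + I
h(J, X) = 14 - J (h(J, X) = 6 - (-8 + J) = 6 + (8 - J) = 14 - J)
U(V) = -6 + √(-77 - 8*V) (U(V) = -6 + √(-5 + 4*((V + 6)*(-3) + V)) = -6 + √(-5 + 4*((6 + V)*(-3) + V)) = -6 + √(-5 + 4*((-18 - 3*V) + V)) = -6 + √(-5 + 4*(-18 - 2*V)) = -6 + √(-5 + (-72 - 8*V)) = -6 + √(-77 - 8*V))
(h(-21, -14) + 83)*U(23) = ((14 - 1*(-21)) + 83)*(-6 + √(-77 - 8*23)) = ((14 + 21) + 83)*(-6 + √(-77 - 184)) = (35 + 83)*(-6 + √(-261)) = 118*(-6 + 3*I*√29) = -708 + 354*I*√29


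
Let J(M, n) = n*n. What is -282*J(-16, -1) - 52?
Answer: -334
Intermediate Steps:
J(M, n) = n²
-282*J(-16, -1) - 52 = -282*(-1)² - 52 = -282*1 - 52 = -282 - 52 = -334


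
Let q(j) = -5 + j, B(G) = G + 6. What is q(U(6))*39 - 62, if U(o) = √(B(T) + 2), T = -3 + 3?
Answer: -257 + 78*√2 ≈ -146.69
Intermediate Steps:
T = 0
B(G) = 6 + G
U(o) = 2*√2 (U(o) = √((6 + 0) + 2) = √(6 + 2) = √8 = 2*√2)
q(U(6))*39 - 62 = (-5 + 2*√2)*39 - 62 = (-195 + 78*√2) - 62 = -257 + 78*√2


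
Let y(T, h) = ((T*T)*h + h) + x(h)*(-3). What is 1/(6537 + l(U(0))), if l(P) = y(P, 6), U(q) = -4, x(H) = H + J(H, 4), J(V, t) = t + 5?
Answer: 1/6594 ≈ 0.00015165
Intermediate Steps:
J(V, t) = 5 + t
x(H) = 9 + H (x(H) = H + (5 + 4) = H + 9 = 9 + H)
y(T, h) = -27 - 2*h + h*T² (y(T, h) = ((T*T)*h + h) + (9 + h)*(-3) = (T²*h + h) + (-27 - 3*h) = (h*T² + h) + (-27 - 3*h) = (h + h*T²) + (-27 - 3*h) = -27 - 2*h + h*T²)
l(P) = -39 + 6*P² (l(P) = -27 - 2*6 + 6*P² = -27 - 12 + 6*P² = -39 + 6*P²)
1/(6537 + l(U(0))) = 1/(6537 + (-39 + 6*(-4)²)) = 1/(6537 + (-39 + 6*16)) = 1/(6537 + (-39 + 96)) = 1/(6537 + 57) = 1/6594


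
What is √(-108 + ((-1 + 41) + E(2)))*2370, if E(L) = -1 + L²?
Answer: 2370*I*√65 ≈ 19108.0*I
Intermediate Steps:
√(-108 + ((-1 + 41) + E(2)))*2370 = √(-108 + ((-1 + 41) + (-1 + 2²)))*2370 = √(-108 + (40 + (-1 + 4)))*2370 = √(-108 + (40 + 3))*2370 = √(-108 + 43)*2370 = √(-65)*2370 = (I*√65)*2370 = 2370*I*√65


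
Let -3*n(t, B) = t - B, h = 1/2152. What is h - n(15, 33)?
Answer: -12911/2152 ≈ -5.9995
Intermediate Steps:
h = 1/2152 ≈ 0.00046468
n(t, B) = -t/3 + B/3 (n(t, B) = -(t - B)/3 = -t/3 + B/3)
h - n(15, 33) = 1/2152 - (-1/3*15 + (1/3)*33) = 1/2152 - (-5 + 11) = 1/2152 - 1*6 = 1/2152 - 6 = -12911/2152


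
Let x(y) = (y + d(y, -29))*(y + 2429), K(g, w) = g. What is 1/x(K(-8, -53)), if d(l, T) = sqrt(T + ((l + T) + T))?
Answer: -8/384939 - I*sqrt(95)/384939 ≈ -2.0783e-5 - 2.532e-5*I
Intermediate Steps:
d(l, T) = sqrt(l + 3*T) (d(l, T) = sqrt(T + ((T + l) + T)) = sqrt(T + (l + 2*T)) = sqrt(l + 3*T))
x(y) = (2429 + y)*(y + sqrt(-87 + y)) (x(y) = (y + sqrt(y + 3*(-29)))*(y + 2429) = (y + sqrt(y - 87))*(2429 + y) = (y + sqrt(-87 + y))*(2429 + y) = (2429 + y)*(y + sqrt(-87 + y)))
1/x(K(-8, -53)) = 1/((-8)**2 + 2429*(-8) + 2429*sqrt(-87 - 8) - 8*sqrt(-87 - 8)) = 1/(64 - 19432 + 2429*sqrt(-95) - 8*I*sqrt(95)) = 1/(64 - 19432 + 2429*(I*sqrt(95)) - 8*I*sqrt(95)) = 1/(64 - 19432 + 2429*I*sqrt(95) - 8*I*sqrt(95)) = 1/(-19368 + 2421*I*sqrt(95))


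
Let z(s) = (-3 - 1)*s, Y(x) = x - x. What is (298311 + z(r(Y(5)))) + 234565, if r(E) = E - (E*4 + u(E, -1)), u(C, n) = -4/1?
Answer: 532860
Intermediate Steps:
Y(x) = 0
u(C, n) = -4 (u(C, n) = -4*1 = -4)
r(E) = 4 - 3*E (r(E) = E - (E*4 - 4) = E - (4*E - 4) = E - (-4 + 4*E) = E + (4 - 4*E) = 4 - 3*E)
z(s) = -4*s
(298311 + z(r(Y(5)))) + 234565 = (298311 - 4*(4 - 3*0)) + 234565 = (298311 - 4*(4 + 0)) + 234565 = (298311 - 4*4) + 234565 = (298311 - 16) + 234565 = 298295 + 234565 = 532860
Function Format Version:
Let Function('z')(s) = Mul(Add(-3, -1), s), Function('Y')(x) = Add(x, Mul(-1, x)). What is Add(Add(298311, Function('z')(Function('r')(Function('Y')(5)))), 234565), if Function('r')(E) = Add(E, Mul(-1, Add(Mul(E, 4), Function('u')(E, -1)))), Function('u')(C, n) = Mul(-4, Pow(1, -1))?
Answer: 532860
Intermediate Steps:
Function('Y')(x) = 0
Function('u')(C, n) = -4 (Function('u')(C, n) = Mul(-4, 1) = -4)
Function('r')(E) = Add(4, Mul(-3, E)) (Function('r')(E) = Add(E, Mul(-1, Add(Mul(E, 4), -4))) = Add(E, Mul(-1, Add(Mul(4, E), -4))) = Add(E, Mul(-1, Add(-4, Mul(4, E)))) = Add(E, Add(4, Mul(-4, E))) = Add(4, Mul(-3, E)))
Function('z')(s) = Mul(-4, s)
Add(Add(298311, Function('z')(Function('r')(Function('Y')(5)))), 234565) = Add(Add(298311, Mul(-4, Add(4, Mul(-3, 0)))), 234565) = Add(Add(298311, Mul(-4, Add(4, 0))), 234565) = Add(Add(298311, Mul(-4, 4)), 234565) = Add(Add(298311, -16), 234565) = Add(298295, 234565) = 532860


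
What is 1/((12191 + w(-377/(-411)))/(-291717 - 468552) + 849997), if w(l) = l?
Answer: 312470559/265599032727445 ≈ 1.1765e-6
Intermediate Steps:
1/((12191 + w(-377/(-411)))/(-291717 - 468552) + 849997) = 1/((12191 - 377/(-411))/(-291717 - 468552) + 849997) = 1/((12191 - 377*(-1/411))/(-760269) + 849997) = 1/((12191 + 377/411)*(-1/760269) + 849997) = 1/((5010878/411)*(-1/760269) + 849997) = 1/(-5010878/312470559 + 849997) = 1/(265599032727445/312470559) = 312470559/265599032727445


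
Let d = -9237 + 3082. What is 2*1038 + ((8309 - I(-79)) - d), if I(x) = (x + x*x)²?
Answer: -37953704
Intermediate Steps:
I(x) = (x + x²)²
d = -6155
2*1038 + ((8309 - I(-79)) - d) = 2*1038 + ((8309 - (-79)²*(1 - 79)²) - 1*(-6155)) = 2076 + ((8309 - 6241*(-78)²) + 6155) = 2076 + ((8309 - 6241*6084) + 6155) = 2076 + ((8309 - 1*37970244) + 6155) = 2076 + ((8309 - 37970244) + 6155) = 2076 + (-37961935 + 6155) = 2076 - 37955780 = -37953704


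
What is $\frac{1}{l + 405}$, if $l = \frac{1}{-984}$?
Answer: $\frac{984}{398519} \approx 0.0024691$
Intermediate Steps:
$l = - \frac{1}{984} \approx -0.0010163$
$\frac{1}{l + 405} = \frac{1}{- \frac{1}{984} + 405} = \frac{1}{\frac{398519}{984}} = \frac{984}{398519}$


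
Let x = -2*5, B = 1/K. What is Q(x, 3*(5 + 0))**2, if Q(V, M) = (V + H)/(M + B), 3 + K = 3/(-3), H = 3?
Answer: 784/3481 ≈ 0.22522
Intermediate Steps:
K = -4 (K = -3 + 3/(-3) = -3 + 3*(-1/3) = -3 - 1 = -4)
B = -1/4 (B = 1/(-4) = -1/4 ≈ -0.25000)
x = -10
Q(V, M) = (3 + V)/(-1/4 + M) (Q(V, M) = (V + 3)/(M - 1/4) = (3 + V)/(-1/4 + M))
Q(x, 3*(5 + 0))**2 = (4*(3 - 10)/(-1 + 4*(3*(5 + 0))))**2 = (4*(-7)/(-1 + 4*(3*5)))**2 = (4*(-7)/(-1 + 4*15))**2 = (4*(-7)/(-1 + 60))**2 = (4*(-7)/59)**2 = (4*(1/59)*(-7))**2 = (-28/59)**2 = 784/3481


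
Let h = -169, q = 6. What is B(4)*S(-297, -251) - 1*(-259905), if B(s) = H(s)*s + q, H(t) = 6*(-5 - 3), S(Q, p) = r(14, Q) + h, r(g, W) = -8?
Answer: 292827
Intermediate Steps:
S(Q, p) = -177 (S(Q, p) = -8 - 169 = -177)
H(t) = -48 (H(t) = 6*(-8) = -48)
B(s) = 6 - 48*s (B(s) = -48*s + 6 = 6 - 48*s)
B(4)*S(-297, -251) - 1*(-259905) = (6 - 48*4)*(-177) - 1*(-259905) = (6 - 192)*(-177) + 259905 = -186*(-177) + 259905 = 32922 + 259905 = 292827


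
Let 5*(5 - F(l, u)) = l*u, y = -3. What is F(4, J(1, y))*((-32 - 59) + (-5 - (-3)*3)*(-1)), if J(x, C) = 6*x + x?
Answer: 57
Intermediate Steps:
J(x, C) = 7*x
F(l, u) = 5 - l*u/5
F(4, J(1, y))*((-32 - 59) + (-5 - (-3)*3)*(-1)) = (5 - ⅕*4*7*1)*((-32 - 59) + (-5 - (-3)*3)*(-1)) = (5 - ⅕*4*7)*(-91 + (-5 - 1*(-9))*(-1)) = (5 - 28/5)*(-91 + (-5 + 9)*(-1)) = -3*(-91 + 4*(-1))/5 = -3*(-91 - 4)/5 = -⅗*(-95) = 57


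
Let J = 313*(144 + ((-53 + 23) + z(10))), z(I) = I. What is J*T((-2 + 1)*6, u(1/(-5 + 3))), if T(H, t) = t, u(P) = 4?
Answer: 155248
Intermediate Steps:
J = 38812 (J = 313*(144 + ((-53 + 23) + 10)) = 313*(144 + (-30 + 10)) = 313*(144 - 20) = 313*124 = 38812)
J*T((-2 + 1)*6, u(1/(-5 + 3))) = 38812*4 = 155248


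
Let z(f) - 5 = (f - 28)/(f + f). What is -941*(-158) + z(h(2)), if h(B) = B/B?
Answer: 297339/2 ≈ 1.4867e+5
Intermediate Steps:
h(B) = 1
z(f) = 5 + (-28 + f)/(2*f) (z(f) = 5 + (f - 28)/(f + f) = 5 + (-28 + f)/((2*f)) = 5 + (-28 + f)*(1/(2*f)) = 5 + (-28 + f)/(2*f))
-941*(-158) + z(h(2)) = -941*(-158) + (11/2 - 14/1) = 148678 + (11/2 - 14*1) = 148678 + (11/2 - 14) = 148678 - 17/2 = 297339/2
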